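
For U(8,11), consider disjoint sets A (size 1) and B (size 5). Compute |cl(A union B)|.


|A union B| = 1 + 5 = 6 (disjoint).
In U(8,11), cl(S) = S if |S| < 8, else cl(S) = E.
Since 6 < 8, cl(A union B) = A union B.
|cl(A union B)| = 6.

6


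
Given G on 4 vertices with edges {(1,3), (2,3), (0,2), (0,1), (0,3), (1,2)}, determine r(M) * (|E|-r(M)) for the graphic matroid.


r(M) = |V| - c = 4 - 1 = 3.
nullity = |E| - r(M) = 6 - 3 = 3.
Product = 3 * 3 = 9.

9


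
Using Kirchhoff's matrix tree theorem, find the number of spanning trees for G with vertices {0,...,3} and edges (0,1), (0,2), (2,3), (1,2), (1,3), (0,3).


By Kirchhoff's matrix tree theorem, the number of spanning trees equals
the determinant of any cofactor of the Laplacian matrix L.
G has 4 vertices and 6 edges.
Computing the (3 x 3) cofactor determinant gives 16.

16


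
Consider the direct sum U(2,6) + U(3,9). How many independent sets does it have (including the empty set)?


For a direct sum, |I(M1+M2)| = |I(M1)| * |I(M2)|.
|I(U(2,6))| = sum C(6,k) for k=0..2 = 22.
|I(U(3,9))| = sum C(9,k) for k=0..3 = 130.
Total = 22 * 130 = 2860.

2860


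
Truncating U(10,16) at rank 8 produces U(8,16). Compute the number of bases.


Truncating U(10,16) to rank 8 gives U(8,16).
Bases of U(8,16) are all 8-element subsets of 16 elements.
Number of bases = (16 choose 8) = 12870.

12870


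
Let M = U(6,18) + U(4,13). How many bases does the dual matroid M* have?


(M1+M2)* = M1* + M2*.
M1* = U(12,18), bases: C(18,12) = 18564.
M2* = U(9,13), bases: C(13,9) = 715.
|B(M*)| = 18564 * 715 = 13273260.

13273260


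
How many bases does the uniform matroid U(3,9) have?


Bases of U(3,9) are all 3-element subsets of the 9-element ground set.
Number of bases = C(9,3).
C(9,3) = 9! / (3! * 6!) = 84.

84


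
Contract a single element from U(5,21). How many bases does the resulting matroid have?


Contracting e from U(5,21) gives U(4,20).
Bases of U(4,20) = (20 choose 4) = 4845.

4845


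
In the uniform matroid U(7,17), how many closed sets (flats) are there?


Flats of U(7,17): every subset of size < 7 is a flat, plus E itself.
Count = C(17,0) + C(17,1) + C(17,2) + C(17,3) + C(17,4) + C(17,5) + C(17,6) + 1
     = 1 + 17 + 136 + 680 + 2380 + 6188 + 12376 + 1
     = 21779.

21779


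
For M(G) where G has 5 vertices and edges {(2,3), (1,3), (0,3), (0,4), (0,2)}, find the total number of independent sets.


An independent set in a graphic matroid is an acyclic edge subset.
G has 5 vertices and 5 edges.
Enumerate all 2^5 = 32 subsets, checking for acyclicity.
Total independent sets = 28.

28


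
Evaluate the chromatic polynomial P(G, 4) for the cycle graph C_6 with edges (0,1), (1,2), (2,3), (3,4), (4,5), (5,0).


P(C_6, k) = (k-1)^6 + (-1)^6*(k-1).
P(4) = (3)^6 + 3
= 729 + 3 = 732.

732


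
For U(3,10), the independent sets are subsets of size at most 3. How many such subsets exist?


Independent sets of U(3,10) are all subsets of size <= 3.
Count = (10 choose 0) + (10 choose 1) + (10 choose 2) + (10 choose 3)
     = 1 + 10 + 45 + 120
     = 176.

176


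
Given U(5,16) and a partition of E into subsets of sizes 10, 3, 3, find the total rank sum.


r(Ai) = min(|Ai|, 5) for each part.
Sum = min(10,5) + min(3,5) + min(3,5)
    = 5 + 3 + 3
    = 11.

11


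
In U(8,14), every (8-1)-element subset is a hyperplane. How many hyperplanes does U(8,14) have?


Hyperplanes of U(8,14) are flats of rank 7.
In a uniform matroid, these are exactly the (7)-element subsets.
Count = C(14,7) = 3432.

3432


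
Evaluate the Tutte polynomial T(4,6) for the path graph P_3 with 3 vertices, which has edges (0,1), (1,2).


A path on 3 vertices is a tree with 2 edges.
T(x,y) = x^(2) for any tree.
T(4,6) = 4^2 = 16.

16


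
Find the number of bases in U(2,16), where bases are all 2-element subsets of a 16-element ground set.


Bases of U(2,16) are all 2-element subsets of the 16-element ground set.
Number of bases = C(16,2).
C(16,2) = (16 * 15) / (1 * 2) = 120.

120


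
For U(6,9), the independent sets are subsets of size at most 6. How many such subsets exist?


Independent sets of U(6,9) are all subsets of size <= 6.
Count = (9 choose 0) + (9 choose 1) + (9 choose 2) + (9 choose 3) + (9 choose 4) + (9 choose 5) + (9 choose 6)
     = 1 + 9 + 36 + 84 + 126 + 126 + 84
     = 466.

466


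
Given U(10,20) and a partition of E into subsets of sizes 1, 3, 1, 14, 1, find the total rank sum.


r(Ai) = min(|Ai|, 10) for each part.
Sum = min(1,10) + min(3,10) + min(1,10) + min(14,10) + min(1,10)
    = 1 + 3 + 1 + 10 + 1
    = 16.

16


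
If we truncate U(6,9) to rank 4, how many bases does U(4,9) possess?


Truncating U(6,9) to rank 4 gives U(4,9).
Bases of U(4,9) are all 4-element subsets of 9 elements.
Number of bases = C(9,4) = (9 * 8 * 7 * 6) / (1 * 2 * 3 * 4) = 126.

126


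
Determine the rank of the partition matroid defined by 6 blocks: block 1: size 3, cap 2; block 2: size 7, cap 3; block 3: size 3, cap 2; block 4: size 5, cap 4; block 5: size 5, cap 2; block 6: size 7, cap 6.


Rank of a partition matroid = sum of min(|Si|, ci) for each block.
= min(3,2) + min(7,3) + min(3,2) + min(5,4) + min(5,2) + min(7,6)
= 2 + 3 + 2 + 4 + 2 + 6
= 19.

19


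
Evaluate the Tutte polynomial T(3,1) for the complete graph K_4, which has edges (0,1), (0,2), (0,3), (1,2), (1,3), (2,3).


T(K_4; x,y) = x^3 + 3x^2 + 4xy + 2x + y^3 + 3y^2 + 2y.
Substituting x=3, y=1:
= 27 + 27 + 12 + 6 + 1 + 3 + 2
= 78.

78


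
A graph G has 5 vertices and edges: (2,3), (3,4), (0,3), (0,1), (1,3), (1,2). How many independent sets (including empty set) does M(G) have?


An independent set in a graphic matroid is an acyclic edge subset.
G has 5 vertices and 6 edges.
Enumerate all 2^6 = 64 subsets, checking for acyclicity.
Total independent sets = 48.

48


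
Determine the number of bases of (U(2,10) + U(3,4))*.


(M1+M2)* = M1* + M2*.
M1* = U(8,10), bases: C(10,8) = 45.
M2* = U(1,4), bases: C(4,1) = 4.
|B(M*)| = 45 * 4 = 180.

180


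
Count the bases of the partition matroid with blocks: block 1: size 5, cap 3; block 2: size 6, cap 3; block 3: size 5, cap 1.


A basis picks exactly ci elements from block i.
Number of bases = product of C(|Si|, ci).
= C(5,3) * C(6,3) * C(5,1)
= 10 * 20 * 5
= 1000.

1000


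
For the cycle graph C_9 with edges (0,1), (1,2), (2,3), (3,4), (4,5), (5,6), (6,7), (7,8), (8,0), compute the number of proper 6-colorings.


P(C_9, k) = (k-1)^9 + (-1)^9*(k-1).
P(6) = (5)^9 - 5
= 1953125 - 5 = 1953120.

1953120


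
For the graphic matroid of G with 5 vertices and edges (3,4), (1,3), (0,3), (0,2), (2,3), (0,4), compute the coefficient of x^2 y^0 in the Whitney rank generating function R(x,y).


R(x,y) = sum over A in 2^E of x^(r(E)-r(A)) * y^(|A|-r(A)).
G has 5 vertices, 6 edges. r(E) = 4.
Enumerate all 2^6 = 64 subsets.
Count subsets with r(E)-r(A)=2 and |A|-r(A)=0: 15.

15


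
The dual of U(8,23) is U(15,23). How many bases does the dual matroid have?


The dual of U(r,n) is U(n-r, n) = U(15,23).
Bases of U(15,23) are all (15)-element subsets.
|B(M*)| = C(23,15) = 23! / (15! * 8!) = 490314.

490314


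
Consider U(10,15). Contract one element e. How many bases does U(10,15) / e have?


Contracting e from U(10,15) gives U(9,14).
Bases of U(9,14) = (14 choose 9) = 2002.

2002


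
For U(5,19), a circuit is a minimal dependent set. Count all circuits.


In U(5,19), circuits are the (6)-element subsets.
Any set of 6 elements is dependent, and removing any one element gives
an independent set of size 5, so it is a minimal dependent set.
Number of circuits = C(19,6) = 27132.

27132


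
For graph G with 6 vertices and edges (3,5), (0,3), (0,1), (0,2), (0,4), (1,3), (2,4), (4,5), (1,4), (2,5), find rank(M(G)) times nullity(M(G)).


r(M) = |V| - c = 6 - 1 = 5.
nullity = |E| - r(M) = 10 - 5 = 5.
Product = 5 * 5 = 25.

25


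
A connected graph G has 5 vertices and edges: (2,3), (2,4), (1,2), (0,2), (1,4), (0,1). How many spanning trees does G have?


By Kirchhoff's matrix tree theorem, the number of spanning trees equals
the determinant of any cofactor of the Laplacian matrix L.
G has 5 vertices and 6 edges.
Computing the (4 x 4) cofactor determinant gives 8.

8


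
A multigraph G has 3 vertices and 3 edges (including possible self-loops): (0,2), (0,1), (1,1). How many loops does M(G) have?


In a graphic matroid, a loop is a self-loop edge (u,u) with rank 0.
Examining all 3 edges for self-loops...
Self-loops found: (1,1)
Number of loops = 1.

1


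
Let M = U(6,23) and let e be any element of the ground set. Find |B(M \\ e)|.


Deleting e from U(6,23) gives U(6,22) since n > r.
Bases of U(6,22) = C(22,6) = 74613.

74613


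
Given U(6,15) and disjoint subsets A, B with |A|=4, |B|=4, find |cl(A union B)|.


|A union B| = 4 + 4 = 8 (disjoint).
In U(6,15), cl(S) = S if |S| < 6, else cl(S) = E.
Since 8 >= 6, cl(A union B) = E.
|cl(A union B)| = 15.

15


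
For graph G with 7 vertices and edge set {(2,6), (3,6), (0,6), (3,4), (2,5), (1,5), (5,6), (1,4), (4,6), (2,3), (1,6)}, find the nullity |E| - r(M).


Cycle rank (nullity) = |E| - r(M) = |E| - (|V| - c).
|E| = 11, |V| = 7, c = 1.
Nullity = 11 - (7 - 1) = 11 - 6 = 5.

5


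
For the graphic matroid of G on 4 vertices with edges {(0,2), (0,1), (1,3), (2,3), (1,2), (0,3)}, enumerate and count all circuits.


A circuit in a graphic matroid = edge set of a simple cycle.
G has 4 vertices and 6 edges.
Enumerating all minimal edge subsets forming cycles...
Total circuits found: 7.

7


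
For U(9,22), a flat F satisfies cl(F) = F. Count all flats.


Flats of U(9,22): every subset of size < 9 is a flat, plus E itself.
Count = (22 choose 0) + (22 choose 1) + (22 choose 2) + (22 choose 3) + (22 choose 4) + (22 choose 5) + (22 choose 6) + (22 choose 7) + (22 choose 8) + 1
     = 1 + 22 + 231 + 1540 + 7315 + 26334 + 74613 + 170544 + 319770 + 1
     = 600371.

600371


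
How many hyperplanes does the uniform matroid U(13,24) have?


Hyperplanes of U(13,24) are flats of rank 12.
In a uniform matroid, these are exactly the (12)-element subsets.
Count = (24 choose 12) = 2704156.

2704156


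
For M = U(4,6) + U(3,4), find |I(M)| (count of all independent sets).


For a direct sum, |I(M1+M2)| = |I(M1)| * |I(M2)|.
|I(U(4,6))| = sum C(6,k) for k=0..4 = 57.
|I(U(3,4))| = sum C(4,k) for k=0..3 = 15.
Total = 57 * 15 = 855.

855


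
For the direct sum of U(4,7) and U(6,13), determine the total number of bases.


Bases of a direct sum M1 + M2: |B| = |B(M1)| * |B(M2)|.
|B(U(4,7))| = C(7,4) = 35.
|B(U(6,13))| = C(13,6) = 1716.
Total bases = 35 * 1716 = 60060.

60060


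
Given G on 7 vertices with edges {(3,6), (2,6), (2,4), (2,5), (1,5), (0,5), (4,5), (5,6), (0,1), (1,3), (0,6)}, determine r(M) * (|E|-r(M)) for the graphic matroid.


r(M) = |V| - c = 7 - 1 = 6.
nullity = |E| - r(M) = 11 - 6 = 5.
Product = 6 * 5 = 30.

30


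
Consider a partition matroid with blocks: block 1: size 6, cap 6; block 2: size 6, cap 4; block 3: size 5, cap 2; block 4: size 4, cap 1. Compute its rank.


Rank of a partition matroid = sum of min(|Si|, ci) for each block.
= min(6,6) + min(6,4) + min(5,2) + min(4,1)
= 6 + 4 + 2 + 1
= 13.

13


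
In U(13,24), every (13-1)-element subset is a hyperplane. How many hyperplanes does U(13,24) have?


Hyperplanes of U(13,24) are flats of rank 12.
In a uniform matroid, these are exactly the (12)-element subsets.
Count = C(24,12) = 24! / (12! * 12!) = 2704156.

2704156


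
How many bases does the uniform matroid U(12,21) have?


Bases of U(12,21) are all 12-element subsets of the 21-element ground set.
Number of bases = C(21,12).
C(21,12) = 293930.

293930


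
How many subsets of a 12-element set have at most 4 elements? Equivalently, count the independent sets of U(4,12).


Independent sets of U(4,12) are all subsets of size <= 4.
Count = (12 choose 0) + (12 choose 1) + (12 choose 2) + (12 choose 3) + (12 choose 4)
     = 1 + 12 + 66 + 220 + 495
     = 794.

794


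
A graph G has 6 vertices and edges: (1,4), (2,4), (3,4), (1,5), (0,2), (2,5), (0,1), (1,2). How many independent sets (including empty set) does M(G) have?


An independent set in a graphic matroid is an acyclic edge subset.
G has 6 vertices and 8 edges.
Enumerate all 2^8 = 256 subsets, checking for acyclicity.
Total independent sets = 162.

162


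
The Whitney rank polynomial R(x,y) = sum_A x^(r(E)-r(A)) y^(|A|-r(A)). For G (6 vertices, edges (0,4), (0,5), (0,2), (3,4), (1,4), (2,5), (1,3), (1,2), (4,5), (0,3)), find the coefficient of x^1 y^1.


R(x,y) = sum over A in 2^E of x^(r(E)-r(A)) * y^(|A|-r(A)).
G has 6 vertices, 10 edges. r(E) = 5.
Enumerate all 2^10 = 1024 subsets.
Count subsets with r(E)-r(A)=1 and |A|-r(A)=1: 119.

119


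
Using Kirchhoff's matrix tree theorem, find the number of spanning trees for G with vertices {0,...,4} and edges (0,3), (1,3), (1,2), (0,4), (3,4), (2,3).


By Kirchhoff's matrix tree theorem, the number of spanning trees equals
the determinant of any cofactor of the Laplacian matrix L.
G has 5 vertices and 6 edges.
Computing the (4 x 4) cofactor determinant gives 9.

9


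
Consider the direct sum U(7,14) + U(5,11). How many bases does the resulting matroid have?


Bases of a direct sum M1 + M2: |B| = |B(M1)| * |B(M2)|.
|B(U(7,14))| = C(14,7) = 3432.
|B(U(5,11))| = C(11,5) = 462.
Total bases = 3432 * 462 = 1585584.

1585584


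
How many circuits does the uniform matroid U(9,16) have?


In U(9,16), circuits are the (10)-element subsets.
Any set of 10 elements is dependent, and removing any one element gives
an independent set of size 9, so it is a minimal dependent set.
Number of circuits = (16 choose 10) = 8008.

8008


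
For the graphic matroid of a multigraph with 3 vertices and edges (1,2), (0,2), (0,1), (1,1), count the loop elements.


In a graphic matroid, a loop is a self-loop edge (u,u) with rank 0.
Examining all 4 edges for self-loops...
Self-loops found: (1,1)
Number of loops = 1.

1


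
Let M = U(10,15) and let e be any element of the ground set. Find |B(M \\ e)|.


Deleting e from U(10,15) gives U(10,14) since n > r.
Bases of U(10,14) = C(14,10) = 1001.

1001


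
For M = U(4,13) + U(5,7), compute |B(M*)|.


(M1+M2)* = M1* + M2*.
M1* = U(9,13), bases: C(13,9) = 715.
M2* = U(2,7), bases: C(7,2) = 21.
|B(M*)| = 715 * 21 = 15015.

15015


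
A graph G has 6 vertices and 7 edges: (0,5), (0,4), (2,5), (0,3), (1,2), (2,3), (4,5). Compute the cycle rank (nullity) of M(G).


Cycle rank (nullity) = |E| - r(M) = |E| - (|V| - c).
|E| = 7, |V| = 6, c = 1.
Nullity = 7 - (6 - 1) = 7 - 5 = 2.

2


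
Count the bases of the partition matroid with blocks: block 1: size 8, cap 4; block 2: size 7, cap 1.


A basis picks exactly ci elements from block i.
Number of bases = product of C(|Si|, ci).
= C(8,4) * C(7,1)
= 70 * 7
= 490.

490


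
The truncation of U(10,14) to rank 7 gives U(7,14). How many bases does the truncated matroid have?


Truncating U(10,14) to rank 7 gives U(7,14).
Bases of U(7,14) are all 7-element subsets of 14 elements.
Number of bases = C(14,7) = 14! / (7! * 7!) = 3432.

3432


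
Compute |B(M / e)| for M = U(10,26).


Contracting e from U(10,26) gives U(9,25).
Bases of U(9,25) = (25 choose 9) = 2042975.

2042975


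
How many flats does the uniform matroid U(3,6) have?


Flats of U(3,6): every subset of size < 3 is a flat, plus E itself.
Count = (6 choose 0) + (6 choose 1) + (6 choose 2) + 1
     = 1 + 6 + 15 + 1
     = 23.

23


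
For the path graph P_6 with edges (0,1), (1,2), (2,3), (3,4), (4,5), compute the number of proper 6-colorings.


P(P_6, k) = k * (k-1)^(5).
P(6) = 6 * 5^5 = 6 * 3125 = 18750.

18750


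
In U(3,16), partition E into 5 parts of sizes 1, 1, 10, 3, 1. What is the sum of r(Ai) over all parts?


r(Ai) = min(|Ai|, 3) for each part.
Sum = min(1,3) + min(1,3) + min(10,3) + min(3,3) + min(1,3)
    = 1 + 1 + 3 + 3 + 1
    = 9.

9


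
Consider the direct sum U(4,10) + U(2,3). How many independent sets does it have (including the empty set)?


For a direct sum, |I(M1+M2)| = |I(M1)| * |I(M2)|.
|I(U(4,10))| = sum C(10,k) for k=0..4 = 386.
|I(U(2,3))| = sum C(3,k) for k=0..2 = 7.
Total = 386 * 7 = 2702.

2702


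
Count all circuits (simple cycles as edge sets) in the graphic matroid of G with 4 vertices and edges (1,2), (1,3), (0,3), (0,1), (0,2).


A circuit in a graphic matroid = edge set of a simple cycle.
G has 4 vertices and 5 edges.
Enumerating all minimal edge subsets forming cycles...
Total circuits found: 3.

3


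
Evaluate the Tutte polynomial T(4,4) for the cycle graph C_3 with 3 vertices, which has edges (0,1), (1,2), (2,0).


T(C_3; x,y) = x + x^2 + ... + x^(2) + y.
T(4,4) = 4^1 + 4^2 + 4
= 4 + 16 + 4
= 24.

24


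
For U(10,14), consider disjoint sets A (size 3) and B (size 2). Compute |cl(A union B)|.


|A union B| = 3 + 2 = 5 (disjoint).
In U(10,14), cl(S) = S if |S| < 10, else cl(S) = E.
Since 5 < 10, cl(A union B) = A union B.
|cl(A union B)| = 5.

5


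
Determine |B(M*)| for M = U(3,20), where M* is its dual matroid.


The dual of U(r,n) is U(n-r, n) = U(17,20).
Bases of U(17,20) are all (17)-element subsets.
|B(M*)| = C(20,17) = 1140.

1140


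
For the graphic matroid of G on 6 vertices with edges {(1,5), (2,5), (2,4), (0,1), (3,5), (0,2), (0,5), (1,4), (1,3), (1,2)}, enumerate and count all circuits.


A circuit in a graphic matroid = edge set of a simple cycle.
G has 6 vertices and 10 edges.
Enumerating all minimal edge subsets forming cycles...
Total circuits found: 19.

19


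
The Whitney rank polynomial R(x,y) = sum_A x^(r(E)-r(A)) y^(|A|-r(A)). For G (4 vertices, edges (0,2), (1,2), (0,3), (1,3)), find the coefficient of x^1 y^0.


R(x,y) = sum over A in 2^E of x^(r(E)-r(A)) * y^(|A|-r(A)).
G has 4 vertices, 4 edges. r(E) = 3.
Enumerate all 2^4 = 16 subsets.
Count subsets with r(E)-r(A)=1 and |A|-r(A)=0: 6.

6


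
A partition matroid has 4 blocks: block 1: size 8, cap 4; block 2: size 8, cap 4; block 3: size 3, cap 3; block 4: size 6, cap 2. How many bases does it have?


A basis picks exactly ci elements from block i.
Number of bases = product of C(|Si|, ci).
= C(8,4) * C(8,4) * C(3,3) * C(6,2)
= 70 * 70 * 1 * 15
= 73500.

73500


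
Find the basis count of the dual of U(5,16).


The dual of U(r,n) is U(n-r, n) = U(11,16).
Bases of U(11,16) are all (11)-element subsets.
|B(M*)| = (16 choose 11) = 4368.

4368


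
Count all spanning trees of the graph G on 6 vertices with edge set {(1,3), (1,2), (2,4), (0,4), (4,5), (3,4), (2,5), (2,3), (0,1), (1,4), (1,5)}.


By Kirchhoff's matrix tree theorem, the number of spanning trees equals
the determinant of any cofactor of the Laplacian matrix L.
G has 6 vertices and 11 edges.
Computing the (5 x 5) cofactor determinant gives 180.

180


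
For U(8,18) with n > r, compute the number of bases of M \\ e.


Deleting e from U(8,18) gives U(8,17) since n > r.
Bases of U(8,17) = (17 choose 8) = 24310.

24310


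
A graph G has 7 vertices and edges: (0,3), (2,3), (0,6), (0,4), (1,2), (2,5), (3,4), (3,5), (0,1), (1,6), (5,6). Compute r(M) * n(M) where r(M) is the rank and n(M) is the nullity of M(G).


r(M) = |V| - c = 7 - 1 = 6.
nullity = |E| - r(M) = 11 - 6 = 5.
Product = 6 * 5 = 30.

30


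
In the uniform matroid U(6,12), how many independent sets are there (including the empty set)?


Independent sets of U(6,12) are all subsets of size <= 6.
Count = (12 choose 0) + (12 choose 1) + (12 choose 2) + (12 choose 3) + (12 choose 4) + (12 choose 5) + (12 choose 6)
     = 1 + 12 + 66 + 220 + 495 + 792 + 924
     = 2510.

2510


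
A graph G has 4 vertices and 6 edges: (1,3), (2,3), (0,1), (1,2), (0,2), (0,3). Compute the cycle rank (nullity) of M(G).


Cycle rank (nullity) = |E| - r(M) = |E| - (|V| - c).
|E| = 6, |V| = 4, c = 1.
Nullity = 6 - (4 - 1) = 6 - 3 = 3.

3


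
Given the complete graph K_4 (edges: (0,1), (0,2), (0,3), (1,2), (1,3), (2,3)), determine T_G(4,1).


T(K_4; x,y) = x^3 + 3x^2 + 4xy + 2x + y^3 + 3y^2 + 2y.
Substituting x=4, y=1:
= 64 + 48 + 16 + 8 + 1 + 3 + 2
= 142.

142


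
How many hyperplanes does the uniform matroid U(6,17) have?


Hyperplanes of U(6,17) are flats of rank 5.
In a uniform matroid, these are exactly the (5)-element subsets.
Count = (17 choose 5) = 6188.

6188


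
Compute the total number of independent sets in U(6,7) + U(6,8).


For a direct sum, |I(M1+M2)| = |I(M1)| * |I(M2)|.
|I(U(6,7))| = sum C(7,k) for k=0..6 = 127.
|I(U(6,8))| = sum C(8,k) for k=0..6 = 247.
Total = 127 * 247 = 31369.

31369


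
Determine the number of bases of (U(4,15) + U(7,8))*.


(M1+M2)* = M1* + M2*.
M1* = U(11,15), bases: C(15,11) = 1365.
M2* = U(1,8), bases: C(8,1) = 8.
|B(M*)| = 1365 * 8 = 10920.

10920


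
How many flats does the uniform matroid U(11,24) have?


Flats of U(11,24): every subset of size < 11 is a flat, plus E itself.
Count = C(24,0) + C(24,1) + C(24,2) + C(24,3) + C(24,4) + C(24,5) + C(24,6) + C(24,7) + C(24,8) + C(24,9) + C(24,10) + 1
     = 1 + 24 + 276 + 2024 + 10626 + 42504 + 134596 + 346104 + 735471 + 1307504 + 1961256 + 1
     = 4540387.

4540387


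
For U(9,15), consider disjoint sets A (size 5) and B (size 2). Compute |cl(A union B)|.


|A union B| = 5 + 2 = 7 (disjoint).
In U(9,15), cl(S) = S if |S| < 9, else cl(S) = E.
Since 7 < 9, cl(A union B) = A union B.
|cl(A union B)| = 7.

7


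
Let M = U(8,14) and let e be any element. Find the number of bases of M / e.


Contracting e from U(8,14) gives U(7,13).
Bases of U(7,13) = (13 choose 7) = 1716.

1716


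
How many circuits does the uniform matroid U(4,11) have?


In U(4,11), circuits are the (5)-element subsets.
Any set of 5 elements is dependent, and removing any one element gives
an independent set of size 4, so it is a minimal dependent set.
Number of circuits = C(11,5) = 462.

462


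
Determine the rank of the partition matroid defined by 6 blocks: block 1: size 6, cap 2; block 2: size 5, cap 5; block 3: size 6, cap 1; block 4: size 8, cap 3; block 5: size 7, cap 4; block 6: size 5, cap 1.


Rank of a partition matroid = sum of min(|Si|, ci) for each block.
= min(6,2) + min(5,5) + min(6,1) + min(8,3) + min(7,4) + min(5,1)
= 2 + 5 + 1 + 3 + 4 + 1
= 16.

16


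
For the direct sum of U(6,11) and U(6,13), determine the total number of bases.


Bases of a direct sum M1 + M2: |B| = |B(M1)| * |B(M2)|.
|B(U(6,11))| = C(11,6) = 462.
|B(U(6,13))| = C(13,6) = 1716.
Total bases = 462 * 1716 = 792792.

792792


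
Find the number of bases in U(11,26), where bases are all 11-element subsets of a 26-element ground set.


Bases of U(11,26) are all 11-element subsets of the 26-element ground set.
Number of bases = C(26,11).
(26 choose 11) = 7726160.

7726160


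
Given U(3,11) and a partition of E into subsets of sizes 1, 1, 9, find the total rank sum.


r(Ai) = min(|Ai|, 3) for each part.
Sum = min(1,3) + min(1,3) + min(9,3)
    = 1 + 1 + 3
    = 5.

5


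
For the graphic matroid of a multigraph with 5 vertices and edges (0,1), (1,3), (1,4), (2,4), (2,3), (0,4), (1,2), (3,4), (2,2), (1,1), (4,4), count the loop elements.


In a graphic matroid, a loop is a self-loop edge (u,u) with rank 0.
Examining all 11 edges for self-loops...
Self-loops found: (2,2), (1,1), (4,4)
Number of loops = 3.

3


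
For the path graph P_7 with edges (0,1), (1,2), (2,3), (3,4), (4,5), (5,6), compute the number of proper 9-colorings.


P(P_7, k) = k * (k-1)^(6).
P(9) = 9 * 8^6 = 9 * 262144 = 2359296.

2359296


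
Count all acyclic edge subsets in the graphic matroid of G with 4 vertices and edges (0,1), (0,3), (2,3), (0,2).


An independent set in a graphic matroid is an acyclic edge subset.
G has 4 vertices and 4 edges.
Enumerate all 2^4 = 16 subsets, checking for acyclicity.
Total independent sets = 14.

14


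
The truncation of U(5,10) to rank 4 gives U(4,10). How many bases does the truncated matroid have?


Truncating U(5,10) to rank 4 gives U(4,10).
Bases of U(4,10) are all 4-element subsets of 10 elements.
Number of bases = C(10,4) = 10! / (4! * 6!) = 210.

210


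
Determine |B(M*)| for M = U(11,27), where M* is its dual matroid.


The dual of U(r,n) is U(n-r, n) = U(16,27).
Bases of U(16,27) are all (16)-element subsets.
|B(M*)| = (27 choose 16) = 13037895.

13037895


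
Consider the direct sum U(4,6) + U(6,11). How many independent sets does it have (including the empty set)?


For a direct sum, |I(M1+M2)| = |I(M1)| * |I(M2)|.
|I(U(4,6))| = sum C(6,k) for k=0..4 = 57.
|I(U(6,11))| = sum C(11,k) for k=0..6 = 1486.
Total = 57 * 1486 = 84702.

84702


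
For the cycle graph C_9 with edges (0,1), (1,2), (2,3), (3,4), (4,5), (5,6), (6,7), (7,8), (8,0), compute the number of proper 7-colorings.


P(C_9, k) = (k-1)^9 + (-1)^9*(k-1).
P(7) = (6)^9 - 6
= 10077696 - 6 = 10077690.

10077690


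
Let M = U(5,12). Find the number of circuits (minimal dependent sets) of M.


In U(5,12), circuits are the (6)-element subsets.
Any set of 6 elements is dependent, and removing any one element gives
an independent set of size 5, so it is a minimal dependent set.
Number of circuits = C(12,6) = 924.

924


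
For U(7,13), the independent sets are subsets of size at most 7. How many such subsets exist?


Independent sets of U(7,13) are all subsets of size <= 7.
Count = (13 choose 0) + (13 choose 1) + (13 choose 2) + (13 choose 3) + (13 choose 4) + (13 choose 5) + (13 choose 6) + (13 choose 7)
     = 1 + 13 + 78 + 286 + 715 + 1287 + 1716 + 1716
     = 5812.

5812


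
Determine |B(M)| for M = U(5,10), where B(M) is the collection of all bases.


Bases of U(5,10) are all 5-element subsets of the 10-element ground set.
Number of bases = C(10,5).
(10 choose 5) = 252.

252


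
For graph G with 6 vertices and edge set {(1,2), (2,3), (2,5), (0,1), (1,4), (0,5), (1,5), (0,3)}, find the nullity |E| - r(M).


Cycle rank (nullity) = |E| - r(M) = |E| - (|V| - c).
|E| = 8, |V| = 6, c = 1.
Nullity = 8 - (6 - 1) = 8 - 5 = 3.

3


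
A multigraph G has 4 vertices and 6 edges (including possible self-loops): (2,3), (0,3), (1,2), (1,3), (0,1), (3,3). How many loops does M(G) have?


In a graphic matroid, a loop is a self-loop edge (u,u) with rank 0.
Examining all 6 edges for self-loops...
Self-loops found: (3,3)
Number of loops = 1.

1


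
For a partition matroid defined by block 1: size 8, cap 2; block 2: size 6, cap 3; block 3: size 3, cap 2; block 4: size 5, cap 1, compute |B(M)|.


A basis picks exactly ci elements from block i.
Number of bases = product of C(|Si|, ci).
= C(8,2) * C(6,3) * C(3,2) * C(5,1)
= 28 * 20 * 3 * 5
= 8400.

8400


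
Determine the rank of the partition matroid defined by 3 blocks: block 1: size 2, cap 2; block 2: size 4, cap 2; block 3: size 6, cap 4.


Rank of a partition matroid = sum of min(|Si|, ci) for each block.
= min(2,2) + min(4,2) + min(6,4)
= 2 + 2 + 4
= 8.

8


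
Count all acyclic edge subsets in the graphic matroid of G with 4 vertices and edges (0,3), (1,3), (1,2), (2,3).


An independent set in a graphic matroid is an acyclic edge subset.
G has 4 vertices and 4 edges.
Enumerate all 2^4 = 16 subsets, checking for acyclicity.
Total independent sets = 14.

14


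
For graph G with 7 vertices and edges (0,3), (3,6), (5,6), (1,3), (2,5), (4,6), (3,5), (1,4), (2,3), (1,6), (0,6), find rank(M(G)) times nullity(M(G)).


r(M) = |V| - c = 7 - 1 = 6.
nullity = |E| - r(M) = 11 - 6 = 5.
Product = 6 * 5 = 30.

30


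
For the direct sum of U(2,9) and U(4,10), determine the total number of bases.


Bases of a direct sum M1 + M2: |B| = |B(M1)| * |B(M2)|.
|B(U(2,9))| = C(9,2) = 36.
|B(U(4,10))| = C(10,4) = 210.
Total bases = 36 * 210 = 7560.

7560


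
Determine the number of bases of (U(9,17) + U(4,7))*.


(M1+M2)* = M1* + M2*.
M1* = U(8,17), bases: C(17,8) = 24310.
M2* = U(3,7), bases: C(7,3) = 35.
|B(M*)| = 24310 * 35 = 850850.

850850


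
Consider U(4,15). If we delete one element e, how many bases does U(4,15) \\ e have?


Deleting e from U(4,15) gives U(4,14) since n > r.
Bases of U(4,14) = C(14,4) = (14 * 13 * 12 * 11) / (1 * 2 * 3 * 4) = 1001.

1001


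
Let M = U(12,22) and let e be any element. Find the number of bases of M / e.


Contracting e from U(12,22) gives U(11,21).
Bases of U(11,21) = C(21,11) = 352716.

352716


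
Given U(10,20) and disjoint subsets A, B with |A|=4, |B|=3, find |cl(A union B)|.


|A union B| = 4 + 3 = 7 (disjoint).
In U(10,20), cl(S) = S if |S| < 10, else cl(S) = E.
Since 7 < 10, cl(A union B) = A union B.
|cl(A union B)| = 7.

7


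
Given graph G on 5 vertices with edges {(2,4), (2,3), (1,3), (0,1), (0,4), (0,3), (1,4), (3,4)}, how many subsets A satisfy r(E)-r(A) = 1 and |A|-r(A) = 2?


R(x,y) = sum over A in 2^E of x^(r(E)-r(A)) * y^(|A|-r(A)).
G has 5 vertices, 8 edges. r(E) = 4.
Enumerate all 2^8 = 256 subsets.
Count subsets with r(E)-r(A)=1 and |A|-r(A)=2: 8.

8


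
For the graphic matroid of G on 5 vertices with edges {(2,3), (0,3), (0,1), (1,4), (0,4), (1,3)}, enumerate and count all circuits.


A circuit in a graphic matroid = edge set of a simple cycle.
G has 5 vertices and 6 edges.
Enumerating all minimal edge subsets forming cycles...
Total circuits found: 3.

3


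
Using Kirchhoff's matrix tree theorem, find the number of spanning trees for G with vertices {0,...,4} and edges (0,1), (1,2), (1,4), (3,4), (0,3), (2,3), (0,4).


By Kirchhoff's matrix tree theorem, the number of spanning trees equals
the determinant of any cofactor of the Laplacian matrix L.
G has 5 vertices and 7 edges.
Computing the (4 x 4) cofactor determinant gives 24.

24


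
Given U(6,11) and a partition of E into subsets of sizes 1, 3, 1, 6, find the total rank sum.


r(Ai) = min(|Ai|, 6) for each part.
Sum = min(1,6) + min(3,6) + min(1,6) + min(6,6)
    = 1 + 3 + 1 + 6
    = 11.

11


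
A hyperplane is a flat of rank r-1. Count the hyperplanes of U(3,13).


Hyperplanes of U(3,13) are flats of rank 2.
In a uniform matroid, these are exactly the (2)-element subsets.
Count = C(13,2) = 13! / (2! * 11!) = 78.

78


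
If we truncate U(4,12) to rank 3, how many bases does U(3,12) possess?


Truncating U(4,12) to rank 3 gives U(3,12).
Bases of U(3,12) are all 3-element subsets of 12 elements.
Number of bases = C(12,3) = (12 * 11 * 10) / (1 * 2 * 3) = 220.

220


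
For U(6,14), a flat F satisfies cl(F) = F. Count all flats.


Flats of U(6,14): every subset of size < 6 is a flat, plus E itself.
Count = (14 choose 0) + (14 choose 1) + (14 choose 2) + (14 choose 3) + (14 choose 4) + (14 choose 5) + 1
     = 1 + 14 + 91 + 364 + 1001 + 2002 + 1
     = 3474.

3474


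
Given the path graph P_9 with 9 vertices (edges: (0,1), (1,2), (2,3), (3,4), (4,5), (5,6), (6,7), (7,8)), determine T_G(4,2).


A path on 9 vertices is a tree with 8 edges.
T(x,y) = x^(8) for any tree.
T(4,2) = 4^8 = 65536.

65536


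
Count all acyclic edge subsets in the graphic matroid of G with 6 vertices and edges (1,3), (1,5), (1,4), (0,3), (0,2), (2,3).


An independent set in a graphic matroid is an acyclic edge subset.
G has 6 vertices and 6 edges.
Enumerate all 2^6 = 64 subsets, checking for acyclicity.
Total independent sets = 56.

56


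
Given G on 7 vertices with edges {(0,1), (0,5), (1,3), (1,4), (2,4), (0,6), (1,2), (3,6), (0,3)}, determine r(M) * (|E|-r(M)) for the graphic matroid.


r(M) = |V| - c = 7 - 1 = 6.
nullity = |E| - r(M) = 9 - 6 = 3.
Product = 6 * 3 = 18.

18


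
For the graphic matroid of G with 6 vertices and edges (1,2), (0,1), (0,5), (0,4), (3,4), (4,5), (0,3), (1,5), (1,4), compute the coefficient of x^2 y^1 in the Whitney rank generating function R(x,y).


R(x,y) = sum over A in 2^E of x^(r(E)-r(A)) * y^(|A|-r(A)).
G has 6 vertices, 9 edges. r(E) = 5.
Enumerate all 2^9 = 512 subsets.
Count subsets with r(E)-r(A)=2 and |A|-r(A)=1: 35.

35


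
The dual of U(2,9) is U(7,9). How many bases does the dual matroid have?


The dual of U(r,n) is U(n-r, n) = U(7,9).
Bases of U(7,9) are all (7)-element subsets.
|B(M*)| = (9 choose 7) = 36.

36


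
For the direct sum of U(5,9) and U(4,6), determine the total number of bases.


Bases of a direct sum M1 + M2: |B| = |B(M1)| * |B(M2)|.
|B(U(5,9))| = C(9,5) = 126.
|B(U(4,6))| = C(6,4) = 15.
Total bases = 126 * 15 = 1890.

1890


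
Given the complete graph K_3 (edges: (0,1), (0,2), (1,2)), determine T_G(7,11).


T(K_3; x,y) = x^2 + x + y.
T(7,11) = 49 + 7 + 11 = 67.

67


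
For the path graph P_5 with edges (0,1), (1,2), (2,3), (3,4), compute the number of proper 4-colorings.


P(P_5, k) = k * (k-1)^(4).
P(4) = 4 * 3^4 = 4 * 81 = 324.

324


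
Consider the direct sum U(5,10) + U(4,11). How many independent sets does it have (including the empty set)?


For a direct sum, |I(M1+M2)| = |I(M1)| * |I(M2)|.
|I(U(5,10))| = sum C(10,k) for k=0..5 = 638.
|I(U(4,11))| = sum C(11,k) for k=0..4 = 562.
Total = 638 * 562 = 358556.

358556


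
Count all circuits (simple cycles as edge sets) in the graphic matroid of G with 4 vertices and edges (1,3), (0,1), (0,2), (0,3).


A circuit in a graphic matroid = edge set of a simple cycle.
G has 4 vertices and 4 edges.
Enumerating all minimal edge subsets forming cycles...
Total circuits found: 1.

1


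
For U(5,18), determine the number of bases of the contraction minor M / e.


Contracting e from U(5,18) gives U(4,17).
Bases of U(4,17) = C(17,4) = (17 * 16 * 15 * 14) / (1 * 2 * 3 * 4) = 2380.

2380


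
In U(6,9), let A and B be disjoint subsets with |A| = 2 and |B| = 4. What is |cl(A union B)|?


|A union B| = 2 + 4 = 6 (disjoint).
In U(6,9), cl(S) = S if |S| < 6, else cl(S) = E.
Since 6 >= 6, cl(A union B) = E.
|cl(A union B)| = 9.

9


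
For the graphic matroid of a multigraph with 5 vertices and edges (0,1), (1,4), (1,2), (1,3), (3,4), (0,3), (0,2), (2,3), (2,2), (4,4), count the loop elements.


In a graphic matroid, a loop is a self-loop edge (u,u) with rank 0.
Examining all 10 edges for self-loops...
Self-loops found: (2,2), (4,4)
Number of loops = 2.

2


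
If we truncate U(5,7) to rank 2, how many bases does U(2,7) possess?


Truncating U(5,7) to rank 2 gives U(2,7).
Bases of U(2,7) are all 2-element subsets of 7 elements.
Number of bases = (7 choose 2) = 21.

21


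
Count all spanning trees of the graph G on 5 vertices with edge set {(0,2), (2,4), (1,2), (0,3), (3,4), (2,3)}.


By Kirchhoff's matrix tree theorem, the number of spanning trees equals
the determinant of any cofactor of the Laplacian matrix L.
G has 5 vertices and 6 edges.
Computing the (4 x 4) cofactor determinant gives 8.

8


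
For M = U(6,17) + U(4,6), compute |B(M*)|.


(M1+M2)* = M1* + M2*.
M1* = U(11,17), bases: C(17,11) = 12376.
M2* = U(2,6), bases: C(6,2) = 15.
|B(M*)| = 12376 * 15 = 185640.

185640


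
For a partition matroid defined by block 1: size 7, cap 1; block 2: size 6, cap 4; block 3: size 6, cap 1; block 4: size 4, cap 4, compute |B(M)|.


A basis picks exactly ci elements from block i.
Number of bases = product of C(|Si|, ci).
= C(7,1) * C(6,4) * C(6,1) * C(4,4)
= 7 * 15 * 6 * 1
= 630.

630


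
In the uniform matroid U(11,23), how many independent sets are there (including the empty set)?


Independent sets of U(11,23) are all subsets of size <= 11.
Count = C(23,0) + C(23,1) + C(23,2) + C(23,3) + C(23,4) + C(23,5) + C(23,6) + C(23,7) + C(23,8) + C(23,9) + C(23,10) + C(23,11)
     = 1 + 23 + 253 + 1771 + 8855 + 33649 + 100947 + 245157 + 490314 + 817190 + 1144066 + 1352078
     = 4194304.

4194304


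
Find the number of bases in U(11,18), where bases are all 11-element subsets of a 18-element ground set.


Bases of U(11,18) are all 11-element subsets of the 18-element ground set.
Number of bases = C(18,11).
(18 choose 11) = 31824.

31824


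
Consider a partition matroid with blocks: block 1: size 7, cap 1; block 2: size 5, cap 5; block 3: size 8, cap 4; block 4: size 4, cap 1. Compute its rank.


Rank of a partition matroid = sum of min(|Si|, ci) for each block.
= min(7,1) + min(5,5) + min(8,4) + min(4,1)
= 1 + 5 + 4 + 1
= 11.

11


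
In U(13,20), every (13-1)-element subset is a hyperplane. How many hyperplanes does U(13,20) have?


Hyperplanes of U(13,20) are flats of rank 12.
In a uniform matroid, these are exactly the (12)-element subsets.
Count = C(20,12) = 125970.

125970


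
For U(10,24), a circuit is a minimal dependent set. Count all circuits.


In U(10,24), circuits are the (11)-element subsets.
Any set of 11 elements is dependent, and removing any one element gives
an independent set of size 10, so it is a minimal dependent set.
Number of circuits = C(24,11) = 24! / (11! * 13!) = 2496144.

2496144


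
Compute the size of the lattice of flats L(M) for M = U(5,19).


Flats of U(5,19): every subset of size < 5 is a flat, plus E itself.
Count = (19 choose 0) + (19 choose 1) + (19 choose 2) + (19 choose 3) + (19 choose 4) + 1
     = 1 + 19 + 171 + 969 + 3876 + 1
     = 5037.

5037


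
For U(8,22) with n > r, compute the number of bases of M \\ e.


Deleting e from U(8,22) gives U(8,21) since n > r.
Bases of U(8,21) = C(21,8) = 203490.

203490


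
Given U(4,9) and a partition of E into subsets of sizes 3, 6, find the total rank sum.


r(Ai) = min(|Ai|, 4) for each part.
Sum = min(3,4) + min(6,4)
    = 3 + 4
    = 7.

7


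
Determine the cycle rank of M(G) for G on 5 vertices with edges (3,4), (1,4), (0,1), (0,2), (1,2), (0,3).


Cycle rank (nullity) = |E| - r(M) = |E| - (|V| - c).
|E| = 6, |V| = 5, c = 1.
Nullity = 6 - (5 - 1) = 6 - 4 = 2.

2


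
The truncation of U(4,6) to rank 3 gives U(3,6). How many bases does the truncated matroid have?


Truncating U(4,6) to rank 3 gives U(3,6).
Bases of U(3,6) are all 3-element subsets of 6 elements.
Number of bases = C(6,3) = (6 * 5 * 4) / (1 * 2 * 3) = 20.

20


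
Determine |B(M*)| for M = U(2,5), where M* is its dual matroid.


The dual of U(r,n) is U(n-r, n) = U(3,5).
Bases of U(3,5) are all (3)-element subsets.
|B(M*)| = C(5,3) = (5 * 4 * 3) / (1 * 2 * 3) = 10.

10


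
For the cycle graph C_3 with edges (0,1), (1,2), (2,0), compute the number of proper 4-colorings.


P(C_3, k) = (k-1)^3 + (-1)^3*(k-1).
P(4) = (3)^3 - 3
= 27 - 3 = 24.

24


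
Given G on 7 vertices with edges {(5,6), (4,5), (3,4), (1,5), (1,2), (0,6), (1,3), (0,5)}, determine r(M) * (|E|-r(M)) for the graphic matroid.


r(M) = |V| - c = 7 - 1 = 6.
nullity = |E| - r(M) = 8 - 6 = 2.
Product = 6 * 2 = 12.

12


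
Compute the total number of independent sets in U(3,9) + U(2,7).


For a direct sum, |I(M1+M2)| = |I(M1)| * |I(M2)|.
|I(U(3,9))| = sum C(9,k) for k=0..3 = 130.
|I(U(2,7))| = sum C(7,k) for k=0..2 = 29.
Total = 130 * 29 = 3770.

3770


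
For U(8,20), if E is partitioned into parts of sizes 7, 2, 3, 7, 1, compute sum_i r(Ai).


r(Ai) = min(|Ai|, 8) for each part.
Sum = min(7,8) + min(2,8) + min(3,8) + min(7,8) + min(1,8)
    = 7 + 2 + 3 + 7 + 1
    = 20.

20


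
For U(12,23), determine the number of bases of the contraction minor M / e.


Contracting e from U(12,23) gives U(11,22).
Bases of U(11,22) = C(22,11) = 705432.

705432


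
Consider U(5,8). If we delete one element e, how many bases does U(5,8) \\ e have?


Deleting e from U(5,8) gives U(5,7) since n > r.
Bases of U(5,7) = (7 choose 5) = 21.

21


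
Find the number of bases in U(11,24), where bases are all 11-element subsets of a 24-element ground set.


Bases of U(11,24) are all 11-element subsets of the 24-element ground set.
Number of bases = C(24,11).
C(24,11) = 24! / (11! * 13!) = 2496144.

2496144


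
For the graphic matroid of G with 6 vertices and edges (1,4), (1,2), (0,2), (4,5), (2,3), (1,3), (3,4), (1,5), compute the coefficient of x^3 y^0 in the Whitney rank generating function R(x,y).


R(x,y) = sum over A in 2^E of x^(r(E)-r(A)) * y^(|A|-r(A)).
G has 6 vertices, 8 edges. r(E) = 5.
Enumerate all 2^8 = 256 subsets.
Count subsets with r(E)-r(A)=3 and |A|-r(A)=0: 28.

28
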